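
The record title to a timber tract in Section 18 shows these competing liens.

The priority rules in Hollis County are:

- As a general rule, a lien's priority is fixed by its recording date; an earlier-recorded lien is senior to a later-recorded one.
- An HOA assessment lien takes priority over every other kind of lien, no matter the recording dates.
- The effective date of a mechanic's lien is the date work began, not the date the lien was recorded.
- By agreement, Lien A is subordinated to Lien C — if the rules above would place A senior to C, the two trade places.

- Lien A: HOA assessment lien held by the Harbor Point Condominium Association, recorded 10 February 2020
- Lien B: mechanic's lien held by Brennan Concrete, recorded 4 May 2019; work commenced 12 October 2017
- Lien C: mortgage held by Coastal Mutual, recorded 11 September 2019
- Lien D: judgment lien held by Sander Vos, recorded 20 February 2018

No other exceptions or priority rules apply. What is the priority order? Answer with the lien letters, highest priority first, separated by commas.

Effective dates: B relates back to 12 October 2017 (work commenced).
As an HOA assessment lien, A is senior to every other lien.
The other liens, earliest effective date first: B (12 October 2017), D (20 February 2018), C (11 September 2019).
A is senior to C before the subordination, so the two trade places.

C, B, D, A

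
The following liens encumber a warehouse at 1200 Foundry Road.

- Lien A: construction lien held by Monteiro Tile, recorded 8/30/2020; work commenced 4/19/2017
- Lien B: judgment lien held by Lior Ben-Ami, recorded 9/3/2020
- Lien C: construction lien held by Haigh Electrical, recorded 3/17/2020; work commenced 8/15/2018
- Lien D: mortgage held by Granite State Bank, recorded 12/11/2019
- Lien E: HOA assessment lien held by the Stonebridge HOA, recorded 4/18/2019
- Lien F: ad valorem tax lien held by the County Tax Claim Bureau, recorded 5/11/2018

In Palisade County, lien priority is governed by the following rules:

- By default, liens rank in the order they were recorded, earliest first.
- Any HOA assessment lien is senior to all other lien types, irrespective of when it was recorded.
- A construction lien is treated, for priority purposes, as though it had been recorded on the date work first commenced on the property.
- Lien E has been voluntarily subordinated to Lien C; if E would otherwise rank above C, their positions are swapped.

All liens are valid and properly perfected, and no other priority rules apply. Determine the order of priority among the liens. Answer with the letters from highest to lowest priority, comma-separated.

C, A, F, E, D, B

First, effective dates: A's effective date is 4/19/2017, when work began; C relates back to 8/15/2018 (work commenced).
E is an HOA assessment lien, so it outranks all other liens regardless of date.
Remaining liens by effective date: A (4/19/2017), F (5/11/2018), C (8/15/2018), D (12/11/2019), B (9/3/2020).
The subordination applies — E was senior to C — so E and C swap.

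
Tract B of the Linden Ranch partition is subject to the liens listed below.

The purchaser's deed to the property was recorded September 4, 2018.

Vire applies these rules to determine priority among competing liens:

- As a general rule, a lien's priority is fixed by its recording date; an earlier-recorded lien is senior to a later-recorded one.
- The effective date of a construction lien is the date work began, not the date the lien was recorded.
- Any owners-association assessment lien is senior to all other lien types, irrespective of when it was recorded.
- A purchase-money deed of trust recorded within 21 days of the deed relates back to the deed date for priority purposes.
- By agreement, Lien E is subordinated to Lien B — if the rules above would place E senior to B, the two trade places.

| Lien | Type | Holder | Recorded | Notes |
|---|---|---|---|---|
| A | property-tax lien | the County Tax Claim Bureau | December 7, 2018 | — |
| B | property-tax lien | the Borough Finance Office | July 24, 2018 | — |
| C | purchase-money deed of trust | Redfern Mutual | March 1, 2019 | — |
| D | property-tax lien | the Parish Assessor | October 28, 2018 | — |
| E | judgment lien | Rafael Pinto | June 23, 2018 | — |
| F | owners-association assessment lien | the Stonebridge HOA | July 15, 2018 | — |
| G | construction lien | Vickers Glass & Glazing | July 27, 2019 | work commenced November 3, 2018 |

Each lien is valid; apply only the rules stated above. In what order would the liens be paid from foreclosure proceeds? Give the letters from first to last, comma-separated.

F, B, E, D, G, A, C

First, effective dates: C missed the 21-day window (178 days after the deed), so its recording date stands; G's effective date is November 3, 2018, when work began.
F is an owners-association assessment lien and takes priority over every other lien.
Among the remaining liens, by effective date: E (June 23, 2018), B (July 24, 2018), D (October 28, 2018), G (November 3, 2018), A (December 7, 2018), C (March 1, 2019).
Because E would otherwise rank above B, the subordination swaps them.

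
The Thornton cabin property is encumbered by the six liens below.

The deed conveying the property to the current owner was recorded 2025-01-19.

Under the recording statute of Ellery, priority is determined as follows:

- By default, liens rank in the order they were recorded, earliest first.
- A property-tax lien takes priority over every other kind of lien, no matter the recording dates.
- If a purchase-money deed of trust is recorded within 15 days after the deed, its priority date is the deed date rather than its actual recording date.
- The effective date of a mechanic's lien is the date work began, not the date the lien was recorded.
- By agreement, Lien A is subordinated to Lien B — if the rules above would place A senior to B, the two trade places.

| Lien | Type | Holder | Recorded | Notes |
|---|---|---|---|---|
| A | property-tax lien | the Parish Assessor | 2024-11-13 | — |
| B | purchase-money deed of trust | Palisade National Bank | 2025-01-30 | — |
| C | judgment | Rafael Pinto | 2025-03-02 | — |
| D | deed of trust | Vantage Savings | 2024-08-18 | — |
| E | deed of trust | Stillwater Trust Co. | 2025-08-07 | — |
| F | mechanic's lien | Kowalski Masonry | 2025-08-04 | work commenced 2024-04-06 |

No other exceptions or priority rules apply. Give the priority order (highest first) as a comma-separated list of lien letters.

Effective dates after the stated exceptions: B was recorded within the 15-day window, so its effective date is the deed date 2025-01-19; F's effective date is 2024-04-06, when work began.
As a property-tax lien, A is senior to every other lien.
The other liens, earliest effective date first: F (2024-04-06), D (2024-08-18), B (2025-01-19), C (2025-03-02), E (2025-08-07).
Because A would otherwise rank above B, the subordination swaps them.

B, F, D, A, C, E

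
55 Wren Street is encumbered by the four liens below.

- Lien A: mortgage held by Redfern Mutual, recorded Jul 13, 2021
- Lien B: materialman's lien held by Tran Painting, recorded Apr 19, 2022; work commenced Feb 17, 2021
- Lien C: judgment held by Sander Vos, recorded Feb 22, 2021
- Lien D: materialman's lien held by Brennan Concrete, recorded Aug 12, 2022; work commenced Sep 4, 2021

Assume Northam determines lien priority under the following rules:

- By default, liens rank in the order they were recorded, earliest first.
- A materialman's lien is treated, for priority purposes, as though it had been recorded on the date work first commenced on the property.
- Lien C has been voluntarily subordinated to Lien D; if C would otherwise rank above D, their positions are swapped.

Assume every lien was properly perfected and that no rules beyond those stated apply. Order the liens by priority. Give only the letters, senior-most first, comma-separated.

Effective dates after the stated exceptions: B relates back to Feb 17, 2021 (work commenced); D relates back to Sep 4, 2021 (work commenced).
By effective date, earliest first: B (Feb 17, 2021), C (Feb 22, 2021), A (Jul 13, 2021), D (Sep 4, 2021).
C is senior to D before the subordination, so the two trade places.

B, D, A, C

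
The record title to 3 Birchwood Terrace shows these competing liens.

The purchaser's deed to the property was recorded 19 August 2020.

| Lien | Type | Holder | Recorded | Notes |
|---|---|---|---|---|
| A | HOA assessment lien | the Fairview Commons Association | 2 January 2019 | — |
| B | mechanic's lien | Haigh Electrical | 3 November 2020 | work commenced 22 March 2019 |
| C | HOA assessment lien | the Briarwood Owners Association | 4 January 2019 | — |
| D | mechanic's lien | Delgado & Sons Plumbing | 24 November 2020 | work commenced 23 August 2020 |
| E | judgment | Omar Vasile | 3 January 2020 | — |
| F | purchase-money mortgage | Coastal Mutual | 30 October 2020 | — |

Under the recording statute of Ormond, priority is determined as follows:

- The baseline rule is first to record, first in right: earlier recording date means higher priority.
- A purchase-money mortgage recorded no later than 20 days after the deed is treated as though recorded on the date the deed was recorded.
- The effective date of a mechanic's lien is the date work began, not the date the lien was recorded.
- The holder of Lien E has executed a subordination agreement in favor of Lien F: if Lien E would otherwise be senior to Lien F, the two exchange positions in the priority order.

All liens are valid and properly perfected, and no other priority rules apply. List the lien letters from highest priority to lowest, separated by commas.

Adjusting effective dates: B's effective date is 22 March 2019, when work began; D's effective date is 23 August 2020, when work began; F missed the 20-day window (72 days after the deed), so its recording date stands.
Sorted by effective date: A (2 January 2019), C (4 January 2019), B (22 March 2019), E (3 January 2020), D (23 August 2020), F (30 October 2020).
Because E would otherwise rank above F, the subordination swaps them.

A, C, B, F, D, E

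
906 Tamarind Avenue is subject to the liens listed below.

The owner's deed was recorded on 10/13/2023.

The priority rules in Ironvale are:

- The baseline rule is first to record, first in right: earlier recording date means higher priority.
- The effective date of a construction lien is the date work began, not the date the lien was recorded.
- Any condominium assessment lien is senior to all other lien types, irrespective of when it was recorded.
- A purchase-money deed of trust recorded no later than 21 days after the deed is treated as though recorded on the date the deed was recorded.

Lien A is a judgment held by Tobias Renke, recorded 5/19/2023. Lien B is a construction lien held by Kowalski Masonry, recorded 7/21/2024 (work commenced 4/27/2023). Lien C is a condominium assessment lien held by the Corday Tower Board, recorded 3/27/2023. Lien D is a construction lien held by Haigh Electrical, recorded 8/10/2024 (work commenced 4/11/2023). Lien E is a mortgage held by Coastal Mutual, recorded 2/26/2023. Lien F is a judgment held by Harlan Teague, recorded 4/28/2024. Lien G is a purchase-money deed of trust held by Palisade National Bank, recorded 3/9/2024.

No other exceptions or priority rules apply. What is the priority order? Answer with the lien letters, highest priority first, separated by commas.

Effective dates: B is treated as recorded 4/27/2023, the work-commencement date; D's effective date is 4/11/2023, when work began; G missed the 21-day window (148 days after the deed), so its recording date stands.
C is a condominium assessment lien, so it outranks all other liens regardless of date.
Remaining liens by effective date: E (2/26/2023), D (4/11/2023), B (4/27/2023), A (5/19/2023), G (3/9/2024), F (4/28/2024).

C, E, D, B, A, G, F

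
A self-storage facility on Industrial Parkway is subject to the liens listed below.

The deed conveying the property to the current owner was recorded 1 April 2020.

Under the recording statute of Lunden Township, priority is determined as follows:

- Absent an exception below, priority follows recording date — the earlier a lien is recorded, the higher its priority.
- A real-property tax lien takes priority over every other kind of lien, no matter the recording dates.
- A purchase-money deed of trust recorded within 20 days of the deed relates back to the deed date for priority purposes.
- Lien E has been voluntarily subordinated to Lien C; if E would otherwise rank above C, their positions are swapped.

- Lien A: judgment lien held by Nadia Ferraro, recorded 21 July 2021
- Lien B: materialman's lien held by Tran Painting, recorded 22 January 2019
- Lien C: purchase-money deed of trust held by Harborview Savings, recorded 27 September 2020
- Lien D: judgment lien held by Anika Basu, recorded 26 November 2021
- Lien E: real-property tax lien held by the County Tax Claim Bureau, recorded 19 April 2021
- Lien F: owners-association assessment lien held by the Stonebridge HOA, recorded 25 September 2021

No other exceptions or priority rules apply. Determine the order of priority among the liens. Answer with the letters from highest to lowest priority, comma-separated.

C, B, E, A, F, D

Effective dates: C was recorded 179 days after the deed, outside the 20-day window, so it keeps its recording date.
E, as a real-property tax lien, has superpriority and ranks first.
The other liens, earliest effective date first: B (22 January 2019), C (27 September 2020), A (21 July 2021), F (25 September 2021), D (26 November 2021).
E would otherwise be senior to C, so under the subordination agreement E and C exchange positions.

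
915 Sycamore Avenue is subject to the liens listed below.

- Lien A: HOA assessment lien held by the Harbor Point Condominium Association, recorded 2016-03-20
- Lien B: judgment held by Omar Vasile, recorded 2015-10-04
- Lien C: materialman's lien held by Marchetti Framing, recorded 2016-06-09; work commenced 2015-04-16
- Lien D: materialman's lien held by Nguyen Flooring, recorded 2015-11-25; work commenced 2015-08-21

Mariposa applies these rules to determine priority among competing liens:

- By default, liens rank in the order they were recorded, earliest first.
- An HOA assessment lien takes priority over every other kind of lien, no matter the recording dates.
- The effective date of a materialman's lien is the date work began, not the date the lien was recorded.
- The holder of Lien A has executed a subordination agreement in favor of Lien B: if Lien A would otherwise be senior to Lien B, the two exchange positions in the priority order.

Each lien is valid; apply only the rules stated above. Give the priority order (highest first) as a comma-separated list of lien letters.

Effective dates: C's effective date is 2015-04-16, when work began; D relates back to 2015-08-21 (work commenced).
As an HOA assessment lien, A is senior to every other lien.
Remaining liens by effective date: C (2015-04-16), D (2015-08-21), B (2015-10-04).
The subordination applies — A was senior to B — so A and B swap.

B, C, D, A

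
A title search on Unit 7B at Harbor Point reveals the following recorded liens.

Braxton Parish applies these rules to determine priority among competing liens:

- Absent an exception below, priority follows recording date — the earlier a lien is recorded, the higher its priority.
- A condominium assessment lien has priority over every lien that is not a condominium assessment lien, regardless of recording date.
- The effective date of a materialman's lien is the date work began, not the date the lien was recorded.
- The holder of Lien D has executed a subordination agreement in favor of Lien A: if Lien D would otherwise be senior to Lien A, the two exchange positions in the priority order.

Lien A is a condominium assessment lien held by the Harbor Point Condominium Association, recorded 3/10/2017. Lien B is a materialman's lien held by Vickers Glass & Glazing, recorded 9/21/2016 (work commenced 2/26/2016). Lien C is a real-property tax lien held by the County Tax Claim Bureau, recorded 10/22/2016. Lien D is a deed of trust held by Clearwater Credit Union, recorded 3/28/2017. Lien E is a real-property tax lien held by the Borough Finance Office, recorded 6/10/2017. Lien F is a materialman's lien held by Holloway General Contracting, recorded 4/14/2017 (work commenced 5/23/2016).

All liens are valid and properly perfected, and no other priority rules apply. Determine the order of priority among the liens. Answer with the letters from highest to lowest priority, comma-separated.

A, B, F, C, D, E

Effective dates: B is treated as recorded 2/26/2016, the work-commencement date; F is treated as recorded 5/23/2016, the work-commencement date.
A, as a condominium assessment lien, has superpriority and ranks first.
Among the remaining liens, by effective date: B (2/26/2016), F (5/23/2016), C (10/22/2016), D (3/28/2017), E (6/10/2017).
D already ranks below A; the subordination has no effect.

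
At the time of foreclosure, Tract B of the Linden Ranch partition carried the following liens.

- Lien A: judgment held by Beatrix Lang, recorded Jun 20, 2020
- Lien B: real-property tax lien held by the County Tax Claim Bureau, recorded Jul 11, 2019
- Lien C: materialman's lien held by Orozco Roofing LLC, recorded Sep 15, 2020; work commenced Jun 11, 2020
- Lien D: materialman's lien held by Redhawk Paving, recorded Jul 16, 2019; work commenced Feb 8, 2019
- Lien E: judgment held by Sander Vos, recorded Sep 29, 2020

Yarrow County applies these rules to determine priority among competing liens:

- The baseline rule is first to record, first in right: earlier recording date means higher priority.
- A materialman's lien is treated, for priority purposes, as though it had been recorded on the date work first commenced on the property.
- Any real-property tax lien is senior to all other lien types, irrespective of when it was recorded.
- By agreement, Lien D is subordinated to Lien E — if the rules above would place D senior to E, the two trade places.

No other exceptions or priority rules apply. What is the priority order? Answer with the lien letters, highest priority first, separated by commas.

Effective dates: C is treated as recorded Jun 11, 2020, the work-commencement date; D relates back to Feb 8, 2019 (work commenced).
B, as a real-property tax lien, has superpriority and ranks first.
Ordering the rest by effective date: D (Feb 8, 2019), C (Jun 11, 2020), A (Jun 20, 2020), E (Sep 29, 2020).
D would otherwise be senior to E, so under the subordination agreement D and E exchange positions.

B, E, C, A, D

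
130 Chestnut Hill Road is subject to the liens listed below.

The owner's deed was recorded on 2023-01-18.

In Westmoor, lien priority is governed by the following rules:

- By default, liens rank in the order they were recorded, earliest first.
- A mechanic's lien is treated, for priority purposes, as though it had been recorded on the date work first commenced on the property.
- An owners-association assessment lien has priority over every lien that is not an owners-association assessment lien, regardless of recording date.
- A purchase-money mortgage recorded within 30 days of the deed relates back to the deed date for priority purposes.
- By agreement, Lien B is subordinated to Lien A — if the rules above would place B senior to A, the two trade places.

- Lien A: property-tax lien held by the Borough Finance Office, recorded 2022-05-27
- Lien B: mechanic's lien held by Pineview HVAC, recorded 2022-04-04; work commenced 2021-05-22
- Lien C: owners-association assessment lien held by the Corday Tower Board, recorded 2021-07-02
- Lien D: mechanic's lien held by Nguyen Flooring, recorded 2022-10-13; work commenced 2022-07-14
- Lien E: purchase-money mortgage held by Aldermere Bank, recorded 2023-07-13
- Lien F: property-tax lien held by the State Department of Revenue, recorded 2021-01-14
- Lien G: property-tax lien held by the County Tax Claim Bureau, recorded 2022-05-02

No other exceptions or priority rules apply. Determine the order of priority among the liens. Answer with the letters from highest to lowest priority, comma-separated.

Adjusting effective dates: B is treated as recorded 2021-05-22, the work-commencement date; D relates back to 2022-07-14 (work commenced); E was recorded 176 days after the deed — beyond 30 days — so no relation-back applies.
C, as an owners-association assessment lien, has superpriority and ranks first.
Remaining liens by effective date: F (2021-01-14), B (2021-05-22), G (2022-05-02), A (2022-05-27), D (2022-07-14), E (2023-07-13).
The subordination applies — B was senior to A — so B and A swap.

C, F, A, G, B, D, E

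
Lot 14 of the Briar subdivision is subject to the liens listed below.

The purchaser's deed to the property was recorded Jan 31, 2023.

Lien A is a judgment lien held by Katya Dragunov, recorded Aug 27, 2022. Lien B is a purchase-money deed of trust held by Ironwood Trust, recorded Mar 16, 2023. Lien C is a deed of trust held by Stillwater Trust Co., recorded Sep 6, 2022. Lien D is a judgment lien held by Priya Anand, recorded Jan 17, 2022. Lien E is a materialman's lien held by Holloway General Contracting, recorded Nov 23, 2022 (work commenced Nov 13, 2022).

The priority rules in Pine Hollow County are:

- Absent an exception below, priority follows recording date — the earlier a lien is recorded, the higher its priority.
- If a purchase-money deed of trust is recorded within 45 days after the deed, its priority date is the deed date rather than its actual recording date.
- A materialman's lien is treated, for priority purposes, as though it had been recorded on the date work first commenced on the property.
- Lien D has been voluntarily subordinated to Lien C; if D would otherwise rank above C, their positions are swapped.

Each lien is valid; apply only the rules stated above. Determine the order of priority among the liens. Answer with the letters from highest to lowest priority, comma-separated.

Effective dates: B was recorded within the 45-day window, so its effective date is the deed date Jan 31, 2023; E is treated as recorded Nov 13, 2022, the work-commencement date.
By effective date, earliest first: D (Jan 17, 2022), A (Aug 27, 2022), C (Sep 6, 2022), E (Nov 13, 2022), B (Jan 31, 2023).
Because D would otherwise rank above C, the subordination swaps them.

C, A, D, E, B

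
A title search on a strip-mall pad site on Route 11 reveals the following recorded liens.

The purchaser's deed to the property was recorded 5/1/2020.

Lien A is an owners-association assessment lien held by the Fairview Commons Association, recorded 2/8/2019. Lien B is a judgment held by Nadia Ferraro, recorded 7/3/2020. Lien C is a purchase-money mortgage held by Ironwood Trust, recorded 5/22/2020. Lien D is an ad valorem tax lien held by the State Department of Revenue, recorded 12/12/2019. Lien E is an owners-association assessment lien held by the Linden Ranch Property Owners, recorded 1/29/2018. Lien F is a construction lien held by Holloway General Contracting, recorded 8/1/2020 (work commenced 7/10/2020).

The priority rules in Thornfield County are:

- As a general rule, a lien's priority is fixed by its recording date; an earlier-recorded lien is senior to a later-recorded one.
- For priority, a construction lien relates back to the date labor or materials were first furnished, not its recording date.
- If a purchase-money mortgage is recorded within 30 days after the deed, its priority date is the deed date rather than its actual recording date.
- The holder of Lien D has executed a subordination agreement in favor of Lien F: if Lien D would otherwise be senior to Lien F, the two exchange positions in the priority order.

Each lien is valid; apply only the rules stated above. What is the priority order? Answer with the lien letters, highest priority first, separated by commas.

Adjusting effective dates: C's effective date is the deed date, 5/1/2020; F's effective date is 7/10/2020, when work began.
Ordering by effective date: E (1/29/2018), A (2/8/2019), D (12/12/2019), C (5/1/2020), B (7/3/2020), F (7/10/2020).
D would otherwise be senior to F, so under the subordination agreement D and F exchange positions.

E, A, F, C, B, D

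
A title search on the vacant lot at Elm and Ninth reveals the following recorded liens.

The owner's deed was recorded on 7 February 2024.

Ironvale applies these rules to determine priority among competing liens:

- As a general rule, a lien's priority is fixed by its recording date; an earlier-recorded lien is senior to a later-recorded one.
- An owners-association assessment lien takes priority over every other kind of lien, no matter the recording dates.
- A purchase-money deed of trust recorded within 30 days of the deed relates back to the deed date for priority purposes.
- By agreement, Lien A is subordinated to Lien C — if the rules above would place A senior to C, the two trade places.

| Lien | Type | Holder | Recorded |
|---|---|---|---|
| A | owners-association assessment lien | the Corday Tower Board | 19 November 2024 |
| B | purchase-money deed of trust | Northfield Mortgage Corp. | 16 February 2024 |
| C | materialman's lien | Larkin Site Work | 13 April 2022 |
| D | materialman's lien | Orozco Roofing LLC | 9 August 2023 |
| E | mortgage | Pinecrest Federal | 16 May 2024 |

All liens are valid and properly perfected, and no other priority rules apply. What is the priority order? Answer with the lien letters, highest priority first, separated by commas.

Adjusting effective dates: B relates back to the deed date 7 February 2024.
A is an owners-association assessment lien and takes priority over every other lien.
Remaining liens by effective date: C (13 April 2022), D (9 August 2023), B (7 February 2024), E (16 May 2024).
Because A would otherwise rank above C, the subordination swaps them.

C, A, D, B, E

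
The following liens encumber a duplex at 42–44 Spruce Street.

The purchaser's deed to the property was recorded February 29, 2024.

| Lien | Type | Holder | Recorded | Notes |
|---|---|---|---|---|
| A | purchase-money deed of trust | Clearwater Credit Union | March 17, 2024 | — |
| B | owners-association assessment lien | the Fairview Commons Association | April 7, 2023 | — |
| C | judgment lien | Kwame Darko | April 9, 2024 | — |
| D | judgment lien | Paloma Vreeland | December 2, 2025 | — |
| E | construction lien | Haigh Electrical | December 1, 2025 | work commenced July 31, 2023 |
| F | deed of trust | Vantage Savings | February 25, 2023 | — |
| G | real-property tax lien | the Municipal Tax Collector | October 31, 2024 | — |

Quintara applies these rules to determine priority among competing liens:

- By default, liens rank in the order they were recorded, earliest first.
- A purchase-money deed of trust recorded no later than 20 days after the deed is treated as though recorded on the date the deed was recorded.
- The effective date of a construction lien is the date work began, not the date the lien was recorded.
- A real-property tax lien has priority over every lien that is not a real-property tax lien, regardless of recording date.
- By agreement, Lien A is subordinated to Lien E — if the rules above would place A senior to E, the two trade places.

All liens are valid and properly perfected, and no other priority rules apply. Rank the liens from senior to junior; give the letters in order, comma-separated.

G, F, B, E, A, C, D

Effective dates after the stated exceptions: A was recorded within the 20-day window, so its effective date is the deed date February 29, 2024; E relates back to July 31, 2023 (work commenced).
G is a real-property tax lien, so it outranks all other liens regardless of date.
Remaining liens by effective date: F (February 25, 2023), B (April 7, 2023), E (July 31, 2023), A (February 29, 2024), C (April 9, 2024), D (December 2, 2025).
A already ranks below E; the subordination has no effect.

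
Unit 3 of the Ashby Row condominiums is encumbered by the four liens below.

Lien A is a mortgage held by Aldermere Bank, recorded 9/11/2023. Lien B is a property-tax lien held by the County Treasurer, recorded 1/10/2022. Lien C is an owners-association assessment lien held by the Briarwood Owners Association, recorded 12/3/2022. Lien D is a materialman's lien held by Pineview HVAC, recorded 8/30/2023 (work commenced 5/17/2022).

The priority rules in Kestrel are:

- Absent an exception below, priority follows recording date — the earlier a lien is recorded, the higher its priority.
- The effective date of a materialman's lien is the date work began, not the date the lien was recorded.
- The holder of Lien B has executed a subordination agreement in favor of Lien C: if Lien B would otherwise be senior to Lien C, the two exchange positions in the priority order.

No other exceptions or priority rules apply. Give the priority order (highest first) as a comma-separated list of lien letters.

Effective dates after the stated exceptions: D relates back to 5/17/2022 (work commenced).
Sorted by effective date: B (1/10/2022), D (5/17/2022), C (12/3/2022), A (9/11/2023).
B would otherwise be senior to C, so under the subordination agreement B and C exchange positions.

C, D, B, A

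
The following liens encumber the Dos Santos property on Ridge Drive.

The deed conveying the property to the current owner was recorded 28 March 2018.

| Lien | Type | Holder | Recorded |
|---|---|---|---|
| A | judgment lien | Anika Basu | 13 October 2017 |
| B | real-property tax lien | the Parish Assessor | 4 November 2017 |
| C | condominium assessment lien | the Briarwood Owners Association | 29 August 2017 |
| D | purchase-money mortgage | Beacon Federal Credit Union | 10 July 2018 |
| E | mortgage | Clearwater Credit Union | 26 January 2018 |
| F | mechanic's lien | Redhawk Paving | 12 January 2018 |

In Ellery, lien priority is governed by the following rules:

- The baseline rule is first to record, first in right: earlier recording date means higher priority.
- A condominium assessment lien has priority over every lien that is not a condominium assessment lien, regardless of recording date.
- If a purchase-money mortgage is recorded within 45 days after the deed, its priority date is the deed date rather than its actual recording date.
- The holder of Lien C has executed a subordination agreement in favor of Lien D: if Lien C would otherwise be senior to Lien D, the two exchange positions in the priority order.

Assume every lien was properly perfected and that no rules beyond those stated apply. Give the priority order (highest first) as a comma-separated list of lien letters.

Effective dates: D was recorded 104 days after the deed, outside the 45-day window, so it keeps its recording date.
C is a condominium assessment lien, so it outranks all other liens regardless of date.
Remaining liens by effective date: A (13 October 2017), B (4 November 2017), F (12 January 2018), E (26 January 2018), D (10 July 2018).
C is senior to D before the subordination, so the two trade places.

D, A, B, F, E, C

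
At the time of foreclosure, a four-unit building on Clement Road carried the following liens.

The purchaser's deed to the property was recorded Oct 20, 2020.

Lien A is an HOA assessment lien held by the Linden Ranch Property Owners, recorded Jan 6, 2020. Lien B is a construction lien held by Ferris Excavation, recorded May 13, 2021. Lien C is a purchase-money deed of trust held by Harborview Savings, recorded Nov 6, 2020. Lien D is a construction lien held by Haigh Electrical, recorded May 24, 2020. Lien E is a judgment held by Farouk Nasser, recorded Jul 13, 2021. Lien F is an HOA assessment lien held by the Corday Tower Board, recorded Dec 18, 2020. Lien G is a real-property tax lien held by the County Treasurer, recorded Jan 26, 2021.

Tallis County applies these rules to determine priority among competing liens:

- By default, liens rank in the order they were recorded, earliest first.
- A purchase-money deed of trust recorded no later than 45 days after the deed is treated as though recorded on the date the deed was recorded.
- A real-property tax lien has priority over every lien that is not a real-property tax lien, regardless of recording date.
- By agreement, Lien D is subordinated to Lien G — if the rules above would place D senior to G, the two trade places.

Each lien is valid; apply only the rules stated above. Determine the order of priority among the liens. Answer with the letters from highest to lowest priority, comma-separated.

G, A, D, C, F, B, E

Effective dates: C relates back to the deed date Oct 20, 2020.
G is a real-property tax lien and takes priority over every other lien.
Ordering the rest by effective date: A (Jan 6, 2020), D (May 24, 2020), C (Oct 20, 2020), F (Dec 18, 2020), B (May 13, 2021), E (Jul 13, 2021).
D already ranks below G; the subordination has no effect.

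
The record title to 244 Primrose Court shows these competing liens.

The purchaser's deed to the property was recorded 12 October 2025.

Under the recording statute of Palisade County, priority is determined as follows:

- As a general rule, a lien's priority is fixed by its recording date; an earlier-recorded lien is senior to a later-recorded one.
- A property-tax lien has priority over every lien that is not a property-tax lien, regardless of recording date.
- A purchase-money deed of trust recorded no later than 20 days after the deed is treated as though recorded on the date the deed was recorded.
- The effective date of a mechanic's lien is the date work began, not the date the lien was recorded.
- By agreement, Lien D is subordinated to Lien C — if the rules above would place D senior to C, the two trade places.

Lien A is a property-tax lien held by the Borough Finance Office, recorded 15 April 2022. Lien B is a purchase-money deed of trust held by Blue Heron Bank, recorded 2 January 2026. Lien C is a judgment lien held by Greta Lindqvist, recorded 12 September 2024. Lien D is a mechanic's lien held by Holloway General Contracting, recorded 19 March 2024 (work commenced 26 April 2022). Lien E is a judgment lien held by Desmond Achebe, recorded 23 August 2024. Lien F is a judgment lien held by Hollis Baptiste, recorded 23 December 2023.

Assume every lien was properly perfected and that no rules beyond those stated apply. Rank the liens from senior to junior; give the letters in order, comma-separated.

Adjusting effective dates: B was recorded 82 days after the deed — beyond 20 days — so no relation-back applies; D's effective date is 26 April 2022, when work began.
A, as a property-tax lien, has superpriority and ranks first.
The other liens, earliest effective date first: D (26 April 2022), F (23 December 2023), E (23 August 2024), C (12 September 2024), B (2 January 2026).
The subordination applies — D was senior to C — so D and C swap.

A, C, F, E, D, B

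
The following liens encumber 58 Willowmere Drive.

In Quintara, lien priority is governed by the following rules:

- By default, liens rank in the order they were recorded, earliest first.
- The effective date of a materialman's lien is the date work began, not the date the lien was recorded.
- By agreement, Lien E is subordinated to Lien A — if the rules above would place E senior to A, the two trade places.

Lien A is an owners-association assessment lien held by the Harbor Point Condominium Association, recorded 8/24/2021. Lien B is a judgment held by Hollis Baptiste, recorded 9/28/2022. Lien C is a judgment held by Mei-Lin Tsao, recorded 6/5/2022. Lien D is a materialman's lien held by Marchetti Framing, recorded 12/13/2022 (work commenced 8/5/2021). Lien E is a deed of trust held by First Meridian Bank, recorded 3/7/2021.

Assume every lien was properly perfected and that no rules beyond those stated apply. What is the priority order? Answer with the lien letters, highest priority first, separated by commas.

A, D, E, C, B

First, effective dates: D relates back to 8/5/2021 (work commenced).
By effective date: E (3/7/2021), D (8/5/2021), A (8/24/2021), C (6/5/2022), B (9/28/2022).
The subordination applies — E was senior to A — so E and A swap.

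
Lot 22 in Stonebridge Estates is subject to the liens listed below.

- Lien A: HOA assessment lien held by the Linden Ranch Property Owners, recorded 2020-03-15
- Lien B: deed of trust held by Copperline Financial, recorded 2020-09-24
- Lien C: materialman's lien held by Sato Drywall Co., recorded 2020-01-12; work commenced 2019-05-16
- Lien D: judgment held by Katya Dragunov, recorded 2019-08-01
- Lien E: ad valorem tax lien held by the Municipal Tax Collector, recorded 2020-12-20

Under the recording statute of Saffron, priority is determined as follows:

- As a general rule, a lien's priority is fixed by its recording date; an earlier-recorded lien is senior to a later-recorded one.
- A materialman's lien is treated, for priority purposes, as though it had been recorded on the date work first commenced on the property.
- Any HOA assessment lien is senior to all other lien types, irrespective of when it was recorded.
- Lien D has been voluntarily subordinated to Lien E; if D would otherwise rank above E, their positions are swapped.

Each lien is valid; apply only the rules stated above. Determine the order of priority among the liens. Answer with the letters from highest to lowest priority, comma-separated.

Adjusting effective dates: C's effective date is 2019-05-16, when work began.
A is an HOA assessment lien and takes priority over every other lien.
Ordering the rest by effective date: C (2019-05-16), D (2019-08-01), B (2020-09-24), E (2020-12-20).
Because D would otherwise rank above E, the subordination swaps them.

A, C, E, B, D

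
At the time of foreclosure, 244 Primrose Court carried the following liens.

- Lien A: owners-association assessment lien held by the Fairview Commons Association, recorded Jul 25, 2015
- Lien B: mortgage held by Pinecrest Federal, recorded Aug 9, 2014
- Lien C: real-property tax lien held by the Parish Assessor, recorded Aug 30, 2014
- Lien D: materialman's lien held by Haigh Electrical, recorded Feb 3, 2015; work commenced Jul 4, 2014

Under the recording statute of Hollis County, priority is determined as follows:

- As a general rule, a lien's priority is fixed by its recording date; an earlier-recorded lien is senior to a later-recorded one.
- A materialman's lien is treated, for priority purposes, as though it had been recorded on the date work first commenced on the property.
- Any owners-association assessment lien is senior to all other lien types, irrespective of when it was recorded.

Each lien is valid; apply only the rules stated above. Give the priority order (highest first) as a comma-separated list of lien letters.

First, effective dates: D is treated as recorded Jul 4, 2014, the work-commencement date.
A is an owners-association assessment lien, so it outranks all other liens regardless of date.
Among the remaining liens, by effective date: D (Jul 4, 2014), B (Aug 9, 2014), C (Aug 30, 2014).

A, D, B, C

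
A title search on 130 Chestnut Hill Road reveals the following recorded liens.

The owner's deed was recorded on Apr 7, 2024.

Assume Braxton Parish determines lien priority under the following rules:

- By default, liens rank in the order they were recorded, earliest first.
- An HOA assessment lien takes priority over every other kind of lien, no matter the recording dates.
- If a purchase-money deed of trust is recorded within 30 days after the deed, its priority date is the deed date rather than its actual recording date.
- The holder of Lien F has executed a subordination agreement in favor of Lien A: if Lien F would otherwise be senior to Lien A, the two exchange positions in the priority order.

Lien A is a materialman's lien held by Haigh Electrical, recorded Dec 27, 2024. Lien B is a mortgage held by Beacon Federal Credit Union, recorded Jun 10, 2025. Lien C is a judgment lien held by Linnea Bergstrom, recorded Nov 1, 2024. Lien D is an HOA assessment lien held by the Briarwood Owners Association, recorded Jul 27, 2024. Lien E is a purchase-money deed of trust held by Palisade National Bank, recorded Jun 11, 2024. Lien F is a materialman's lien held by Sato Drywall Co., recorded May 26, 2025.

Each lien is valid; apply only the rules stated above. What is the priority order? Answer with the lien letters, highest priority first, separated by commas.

D, E, C, A, F, B

Effective dates after the stated exceptions: E was recorded 65 days after the deed, outside the 30-day window, so it keeps its recording date.
D is an HOA assessment lien, so it outranks all other liens regardless of date.
Remaining liens by effective date: E (Jun 11, 2024), C (Nov 1, 2024), A (Dec 27, 2024), F (May 26, 2025), B (Jun 10, 2025).
F is already junior to A, so the subordination agreement changes nothing.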